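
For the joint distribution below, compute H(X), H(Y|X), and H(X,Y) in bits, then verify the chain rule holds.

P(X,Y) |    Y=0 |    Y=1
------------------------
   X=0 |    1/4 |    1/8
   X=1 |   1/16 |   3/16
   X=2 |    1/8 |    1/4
H(X,Y) = 2.4528, H(X) = 1.5613, H(Y|X) = 0.8915 (all in bits)

Chain rule: H(X,Y) = H(X) + H(Y|X)

Left side — joint entropy directly:
H(X,Y) = -Σ p(x,y) log p(x,y) = 2.4528 bits

Right side — compute H(Y|X) from the conditional distributions:
P(X) = (3/8, 1/4, 3/8), so H(X) = 1.5613 bits
H(Y|X) = Σ_x P(X=x) · H(Y|X=x):
  P(Y|X=0) = (2/3, 1/3), H(Y|X=0) = 0.9183, weight P(X=0) = 3/8
  P(Y|X=1) = (1/4, 3/4), H(Y|X=1) = 0.8113, weight P(X=1) = 1/4
  P(Y|X=2) = (1/3, 2/3), H(Y|X=2) = 0.9183, weight P(X=2) = 3/8
H(Y|X) = 0.8915 bits

H(X) + H(Y|X) = 1.5613 + 0.8915 = 2.4528 bits

Both sides equal 2.4528 bits. ✓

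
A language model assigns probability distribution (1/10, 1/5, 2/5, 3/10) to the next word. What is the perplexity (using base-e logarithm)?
3.5961

Perplexity is e^H (or exp(H) for natural log).

First, H = -Σ p log p = 1.2799 nats
Perplexity = e^1.2799 = 3.5961

Interpretation: The model's uncertainty is equivalent to choosing uniformly among 3.6 options.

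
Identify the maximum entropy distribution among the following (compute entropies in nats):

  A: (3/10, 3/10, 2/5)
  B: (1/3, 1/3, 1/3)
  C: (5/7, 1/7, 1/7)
B

For a discrete distribution over n outcomes, entropy is maximized by the uniform distribution.

Computing entropies:
H(A) = 1.0889 nats
H(B) = 1.0986 nats
H(C) = 0.7963 nats

The uniform distribution (where all probabilities equal 1/3) achieves the maximum entropy of log_e(3) = 1.0986 nats.

Distribution B has the highest entropy.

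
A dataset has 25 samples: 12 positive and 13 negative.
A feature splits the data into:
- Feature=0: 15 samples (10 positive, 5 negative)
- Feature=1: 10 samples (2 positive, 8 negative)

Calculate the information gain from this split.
0.1591 bits

Information Gain = H(Y) - H(Y|Feature)

Before split:
P(positive) = 12/25 = 0.4800
H(Y) = 0.9988 bits

After split:
Feature=0: H = 0.9183 bits (weight = 15/25)
Feature=1: H = 0.7219 bits (weight = 10/25)
H(Y|Feature) = (15/25)×0.9183 + (10/25)×0.7219 = 0.8397 bits

Information Gain = 0.9988 - 0.8397 = 0.1591 bits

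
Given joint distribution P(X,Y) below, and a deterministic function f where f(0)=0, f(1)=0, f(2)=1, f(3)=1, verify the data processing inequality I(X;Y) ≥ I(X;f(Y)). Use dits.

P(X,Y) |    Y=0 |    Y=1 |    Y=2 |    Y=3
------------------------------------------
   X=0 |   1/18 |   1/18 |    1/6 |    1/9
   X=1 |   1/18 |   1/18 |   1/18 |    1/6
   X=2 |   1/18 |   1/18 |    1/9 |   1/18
I(X;Y) = 0.0212, I(X;f(Y)) = 0.0021, inequality holds: 0.0212 ≥ 0.0021

Data Processing Inequality: For any Markov chain X → Y → Z, we have I(X;Y) ≥ I(X;Z).

Here Z = f(Y) is a deterministic function of Y, forming X → Y → Z.

Original I(X;Y) = 0.0212 dits

After applying f:
P(X,Z) where Z=f(Y):
- P(X,Z=0) = P(X,Y=0) + P(X,Y=1)
- P(X,Z=1) = P(X,Y=2) + P(X,Y=3)

I(X;Z) = I(X;f(Y)) = 0.0021 dits

Verification: 0.0212 ≥ 0.0021 ✓

Information cannot be created by processing; the function f can only lose information about X.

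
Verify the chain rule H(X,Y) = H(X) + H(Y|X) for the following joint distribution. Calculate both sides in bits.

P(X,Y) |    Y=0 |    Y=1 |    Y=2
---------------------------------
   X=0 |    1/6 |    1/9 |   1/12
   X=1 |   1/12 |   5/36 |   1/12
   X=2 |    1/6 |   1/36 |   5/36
H(X,Y) = 3.0448, H(X) = 1.5816, H(Y|X) = 1.4632 (all in bits)

Chain rule: H(X,Y) = H(X) + H(Y|X)

Left side — joint entropy directly:
H(X,Y) = -Σ p(x,y) log p(x,y) = 3.0448 bits

Right side — compute H(Y|X) from the conditional distributions:
P(X) = (13/36, 11/36, 1/3), so H(X) = 1.5816 bits
H(Y|X) = Σ_x P(X=x) · H(Y|X=x):
  P(Y|X=0) = (6/13, 4/13, 3/13), H(Y|X=0) = 1.5262, weight P(X=0) = 13/36
  P(Y|X=1) = (3/11, 5/11, 3/11), H(Y|X=1) = 1.5395, weight P(X=1) = 11/36
  P(Y|X=2) = (1/2, 1/12, 5/12), H(Y|X=2) = 1.3250, weight P(X=2) = 1/3
H(Y|X) = 1.4632 bits

H(X) + H(Y|X) = 1.5816 + 1.4632 = 3.0448 bits

Both sides equal 3.0448 bits. ✓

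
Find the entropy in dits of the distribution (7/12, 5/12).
0.2950 dits

Shannon entropy is H(X) = -Σ p(x) log p(x).

For P = (7/12, 5/12):
H = -7/12 × log_10(7/12) -5/12 × log_10(5/12)
H = 0.2950 dits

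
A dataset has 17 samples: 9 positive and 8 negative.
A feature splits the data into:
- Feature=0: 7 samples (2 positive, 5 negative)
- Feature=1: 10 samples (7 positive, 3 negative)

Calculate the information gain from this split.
0.1237 bits

Information Gain = H(Y) - H(Y|Feature)

Before split:
P(positive) = 9/17 = 0.5294
H(Y) = 0.9975 bits

After split:
Feature=0: H = 0.8631 bits (weight = 7/17)
Feature=1: H = 0.8813 bits (weight = 10/17)
H(Y|Feature) = (7/17)×0.8631 + (10/17)×0.8813 = 0.8738 bits

Information Gain = 0.9975 - 0.8738 = 0.1237 bits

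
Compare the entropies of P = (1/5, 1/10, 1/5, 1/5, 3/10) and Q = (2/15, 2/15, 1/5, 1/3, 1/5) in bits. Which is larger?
P

Computing entropies in bits:
H(P) = 2.2464
H(Q) = 2.2323

Distribution P has higher entropy.

Intuition: The distribution closer to uniform (more spread out) has higher entropy.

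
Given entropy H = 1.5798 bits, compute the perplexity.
2.9893

Perplexity is 2^H (or exp(H) for natural log).

H = 1.5798 bits
Perplexity = 2^1.5798 = 2.9893

Interpretation: The model's uncertainty is equivalent to choosing uniformly among 3.0 options.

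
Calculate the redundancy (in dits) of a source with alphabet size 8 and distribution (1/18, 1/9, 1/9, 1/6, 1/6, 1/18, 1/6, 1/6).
0.0328 dits

Redundancy measures how far a source is from maximum entropy:
R = H_max - H(X)

Maximum entropy for 8 symbols: H_max = log_10(8) = 0.9031 dits
Actual entropy: H(X) = 0.8703 dits
Redundancy: R = 0.9031 - 0.8703 = 0.0328 dits

This redundancy represents potential for compression: the source could be compressed by 0.0328 dits per symbol.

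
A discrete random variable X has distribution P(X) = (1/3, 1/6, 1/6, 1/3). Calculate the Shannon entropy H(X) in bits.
1.9183 bits

Shannon entropy is H(X) = -Σ p(x) log p(x).

For P = (1/3, 1/6, 1/6, 1/3):
H = -1/3 × log_2(1/3) -1/6 × log_2(1/6) -1/6 × log_2(1/6) -1/3 × log_2(1/3)
H = 1.9183 bits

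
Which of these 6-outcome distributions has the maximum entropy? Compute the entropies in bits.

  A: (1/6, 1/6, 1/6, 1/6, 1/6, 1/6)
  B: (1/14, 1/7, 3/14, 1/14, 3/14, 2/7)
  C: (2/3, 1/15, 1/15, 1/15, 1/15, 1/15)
A

For a discrete distribution over n outcomes, entropy is maximized by the uniform distribution.

Computing entropies:
H(A) = 2.5850 bits
H(B) = 2.4138 bits
H(C) = 1.6923 bits

The uniform distribution (where all probabilities equal 1/6) achieves the maximum entropy of log_2(6) = 2.5850 bits.

Distribution A has the highest entropy.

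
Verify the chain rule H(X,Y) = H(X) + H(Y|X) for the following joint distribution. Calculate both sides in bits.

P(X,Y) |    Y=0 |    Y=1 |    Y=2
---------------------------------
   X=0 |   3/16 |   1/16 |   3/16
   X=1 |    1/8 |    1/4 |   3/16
H(X,Y) = 2.4835, H(X) = 0.9887, H(Y|X) = 1.4948 (all in bits)

Chain rule: H(X,Y) = H(X) + H(Y|X)

Left side — joint entropy directly:
H(X,Y) = -Σ p(x,y) log p(x,y) = 2.4835 bits

Right side — compute H(Y|X) from the conditional distributions:
P(X) = (7/16, 9/16), so H(X) = 0.9887 bits
H(Y|X) = Σ_x P(X=x) · H(Y|X=x):
  P(Y|X=0) = (3/7, 1/7, 3/7), H(Y|X=0) = 1.4488, weight P(X=0) = 7/16
  P(Y|X=1) = (2/9, 4/9, 1/3), H(Y|X=1) = 1.5305, weight P(X=1) = 9/16
H(Y|X) = 1.4948 bits

H(X) + H(Y|X) = 0.9887 + 1.4948 = 2.4835 bits

Both sides equal 2.4835 bits. ✓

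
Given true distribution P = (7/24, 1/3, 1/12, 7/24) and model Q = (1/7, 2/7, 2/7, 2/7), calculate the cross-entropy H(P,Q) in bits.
2.0990 bits

Cross-entropy: H(P,Q) = -Σ p(x) log q(x)

Alternatively: H(P,Q) = H(P) + D_KL(P||Q)
H(P) = 1.8640 bits
D_KL(P||Q) = 0.2350 bits

H(P,Q) = 1.8640 + 0.2350 = 2.0990 bits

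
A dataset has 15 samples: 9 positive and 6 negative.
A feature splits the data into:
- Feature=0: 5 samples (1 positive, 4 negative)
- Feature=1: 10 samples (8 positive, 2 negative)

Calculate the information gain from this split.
0.2490 bits

Information Gain = H(Y) - H(Y|Feature)

Before split:
P(positive) = 9/15 = 0.6000
H(Y) = 0.9710 bits

After split:
Feature=0: H = 0.7219 bits (weight = 5/15)
Feature=1: H = 0.7219 bits (weight = 10/15)
H(Y|Feature) = (5/15)×0.7219 + (10/15)×0.7219 = 0.7219 bits

Information Gain = 0.9710 - 0.7219 = 0.2490 bits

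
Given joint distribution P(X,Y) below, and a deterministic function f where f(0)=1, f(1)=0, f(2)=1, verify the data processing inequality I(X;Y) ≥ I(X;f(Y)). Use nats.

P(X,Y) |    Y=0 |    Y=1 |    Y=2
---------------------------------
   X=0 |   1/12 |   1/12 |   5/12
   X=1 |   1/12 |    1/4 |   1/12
I(X;Y) = 0.1509, I(X;f(Y)) = 0.1169, inequality holds: 0.1509 ≥ 0.1169

Data Processing Inequality: For any Markov chain X → Y → Z, we have I(X;Y) ≥ I(X;Z).

Here Z = f(Y) is a deterministic function of Y, forming X → Y → Z.

Original I(X;Y) = 0.1509 nats

After applying f:
P(X,Z) where Z=f(Y):
- P(X,Z=0) = P(X,Y=1)
- P(X,Z=1) = P(X,Y=0) + P(X,Y=2)

I(X;Z) = I(X;f(Y)) = 0.1169 nats

Verification: 0.1509 ≥ 0.1169 ✓

Information cannot be created by processing; the function f can only lose information about X.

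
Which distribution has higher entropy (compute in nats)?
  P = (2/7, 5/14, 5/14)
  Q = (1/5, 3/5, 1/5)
P

Computing entropies in nats:
H(P) = 1.0934
H(Q) = 0.9503

Distribution P has higher entropy.

Intuition: The distribution closer to uniform (more spread out) has higher entropy.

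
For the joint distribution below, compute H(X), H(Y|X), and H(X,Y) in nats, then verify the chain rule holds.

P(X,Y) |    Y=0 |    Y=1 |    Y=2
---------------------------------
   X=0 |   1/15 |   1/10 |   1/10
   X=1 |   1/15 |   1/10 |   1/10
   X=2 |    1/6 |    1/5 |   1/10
H(X,Y) = 2.1329, H(X) = 1.0606, H(Y|X) = 1.0723 (all in nats)

Chain rule: H(X,Y) = H(X) + H(Y|X)

Left side — joint entropy directly:
H(X,Y) = -Σ p(x,y) log p(x,y) = 2.1329 nats

Right side — compute H(Y|X) from the conditional distributions:
P(X) = (4/15, 4/15, 7/15), so H(X) = 1.0606 nats
H(Y|X) = Σ_x P(X=x) · H(Y|X=x):
  P(Y|X=0) = (1/4, 3/8, 3/8), H(Y|X=0) = 1.0822, weight P(X=0) = 4/15
  P(Y|X=1) = (1/4, 3/8, 3/8), H(Y|X=1) = 1.0822, weight P(X=1) = 4/15
  P(Y|X=2) = (5/14, 3/7, 3/14), H(Y|X=2) = 1.0609, weight P(X=2) = 7/15
H(Y|X) = 1.0723 nats

H(X) + H(Y|X) = 1.0606 + 1.0723 = 2.1329 nats

Both sides equal 2.1329 nats. ✓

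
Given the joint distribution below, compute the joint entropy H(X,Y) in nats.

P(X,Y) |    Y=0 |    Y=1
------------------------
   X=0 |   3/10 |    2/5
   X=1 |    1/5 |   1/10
1.2799 nats

Joint entropy is H(X,Y) = -Σ_{x,y} p(x,y) log p(x,y).

Summing over all non-zero entries:
H(X,Y) = -[3/10·log_e(3/10) + 2/5·log_e(2/5) + 1/5·log_e(1/5) + 1/10·log_e(1/10)]
H(X,Y) = 1.2799 nats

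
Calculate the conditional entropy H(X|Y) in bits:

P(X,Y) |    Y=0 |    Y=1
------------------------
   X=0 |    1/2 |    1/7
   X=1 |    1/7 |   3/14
0.8380 bits

Using the chain rule: H(X|Y) = H(X,Y) - H(Y)

First, compute H(X,Y) = 1.7783 bits

Marginal P(Y) = (9/14, 5/14)
H(Y) = 0.9403 bits

H(X|Y) = H(X,Y) - H(Y) = 1.7783 - 0.9403 = 0.8380 bits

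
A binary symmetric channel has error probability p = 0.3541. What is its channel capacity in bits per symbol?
0.0623 bits

For a binary symmetric channel (BSC) with error probability p:
Capacity C = 1 - H(p) bits per symbol

where H(p) = -p log₂(p) - (1-p) log₂(1-p) is the binary entropy function.

H(0.3541) = 0.9377 bits
C = 1 - 0.9377 = 0.0623 bits per symbol

This means we can reliably transmit up to 0.0623 bits of information per channel use.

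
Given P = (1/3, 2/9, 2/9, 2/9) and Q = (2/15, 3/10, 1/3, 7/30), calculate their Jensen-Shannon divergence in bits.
0.0443 bits

Jensen-Shannon divergence is:
JSD(P||Q) = 0.5 × D_KL(P||M) + 0.5 × D_KL(Q||M)
where M = 0.5 × (P + Q) is the mixture distribution.

M = 0.5 × (1/3, 2/9, 2/9, 2/9) + 0.5 × (2/15, 3/10, 1/3, 7/30) = (7/30, 0.261111, 5/18, 0.227778)

D_KL(P||M) = 0.0404 bits
D_KL(Q||M) = 0.0482 bits

JSD(P||Q) = 0.5 × 0.0404 + 0.5 × 0.0482 = 0.0443 bits

Unlike KL divergence, JSD is symmetric and bounded: 0 ≤ JSD ≤ log(2).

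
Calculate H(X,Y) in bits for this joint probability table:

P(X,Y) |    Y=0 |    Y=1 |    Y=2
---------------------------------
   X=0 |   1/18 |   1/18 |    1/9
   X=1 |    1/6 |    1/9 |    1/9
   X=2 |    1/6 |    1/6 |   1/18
3.0441 bits

Joint entropy is H(X,Y) = -Σ_{x,y} p(x,y) log p(x,y).

Summing over all non-zero entries:
H(X,Y) = -[1/18·log_2(1/18) + 1/18·log_2(1/18) + 1/9·log_2(1/9) + 1/6·log_2(1/6) + 1/9·log_2(1/9) + 1/9·log_2(1/9) + 1/6·log_2(1/6) + 1/6·log_2(1/6) + 1/18·log_2(1/18)]
H(X,Y) = 3.0441 bits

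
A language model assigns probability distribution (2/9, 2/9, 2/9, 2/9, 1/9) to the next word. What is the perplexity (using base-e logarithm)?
4.8603

Perplexity is e^H (or exp(H) for natural log).

First, H = -Σ p log p = 1.5811 nats
Perplexity = e^1.5811 = 4.8603

Interpretation: The model's uncertainty is equivalent to choosing uniformly among 4.9 options.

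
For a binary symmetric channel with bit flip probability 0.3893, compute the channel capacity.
0.0357 bits

For a binary symmetric channel (BSC) with error probability p:
Capacity C = 1 - H(p) bits per symbol

where H(p) = -p log₂(p) - (1-p) log₂(1-p) is the binary entropy function.

H(0.3893) = 0.9643 bits
C = 1 - 0.9643 = 0.0357 bits per symbol

This means we can reliably transmit up to 0.0357 bits of information per channel use.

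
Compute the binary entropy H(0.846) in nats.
0.4296 nats

The binary entropy function is:
H(p) = -p log(p) - (1-p) log(1-p)

H(0.846) = -0.846 × log_e(0.846) - 0.154 × log_e(0.154)
H(0.846) = 0.4296 nats

Note: Binary entropy is maximized at p=0.5 (H=1 bit) and minimized at p=0 or p=1 (H=0).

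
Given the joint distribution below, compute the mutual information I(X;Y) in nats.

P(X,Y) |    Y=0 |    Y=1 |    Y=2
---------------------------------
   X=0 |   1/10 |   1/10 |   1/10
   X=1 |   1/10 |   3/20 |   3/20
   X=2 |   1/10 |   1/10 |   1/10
0.0040 nats

Mutual information: I(X;Y) = H(X) + H(Y) - H(X,Y)

Marginals:
P(X) = (3/10, 2/5, 3/10), H(X) = 1.0889 nats
P(Y) = (3/10, 7/20, 7/20), H(Y) = 1.0961 nats

Joint entropy: H(X,Y) = 2.1809 nats

I(X;Y) = 1.0889 + 1.0961 - 2.1809 = 0.0040 nats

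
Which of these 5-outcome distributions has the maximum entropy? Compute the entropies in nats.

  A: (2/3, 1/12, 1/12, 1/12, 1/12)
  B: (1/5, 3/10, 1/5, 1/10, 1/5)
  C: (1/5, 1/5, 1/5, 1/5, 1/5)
C

For a discrete distribution over n outcomes, entropy is maximized by the uniform distribution.

Computing entropies:
H(A) = 1.0986 nats
H(B) = 1.5571 nats
H(C) = 1.6094 nats

The uniform distribution (where all probabilities equal 1/5) achieves the maximum entropy of log_e(5) = 1.6094 nats.

Distribution C has the highest entropy.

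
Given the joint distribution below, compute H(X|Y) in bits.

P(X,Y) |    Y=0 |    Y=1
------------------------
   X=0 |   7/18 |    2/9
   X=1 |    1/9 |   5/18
0.8776 bits

Using the chain rule: H(X|Y) = H(X,Y) - H(Y)

First, compute H(X,Y) = 1.8776 bits

Marginal P(Y) = (1/2, 1/2)
H(Y) = 1.0000 bits

H(X|Y) = H(X,Y) - H(Y) = 1.8776 - 1.0000 = 0.8776 bits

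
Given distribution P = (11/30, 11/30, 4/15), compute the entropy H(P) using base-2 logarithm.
1.5700 bits

Shannon entropy is H(X) = -Σ p(x) log p(x).

For P = (11/30, 11/30, 4/15):
H = -11/30 × log_2(11/30) -11/30 × log_2(11/30) -4/15 × log_2(4/15)
H = 1.5700 bits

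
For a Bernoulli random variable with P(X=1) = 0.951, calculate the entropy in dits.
0.0849 dits

The binary entropy function is:
H(p) = -p log(p) - (1-p) log(1-p)

H(0.951) = -0.951 × log_10(0.951) - 0.049 × log_10(0.049)
H(0.951) = 0.0849 dits

Note: Binary entropy is maximized at p=0.5 (H=1 bit) and minimized at p=0 or p=1 (H=0).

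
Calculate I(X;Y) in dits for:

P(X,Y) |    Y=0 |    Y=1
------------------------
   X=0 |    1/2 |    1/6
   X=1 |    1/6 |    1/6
0.0133 dits

Mutual information: I(X;Y) = H(X) + H(Y) - H(X,Y)

Marginals:
P(X) = (2/3, 1/3), H(X) = 0.2764 dits
P(Y) = (2/3, 1/3), H(Y) = 0.2764 dits

Joint entropy: H(X,Y) = 0.5396 dits

I(X;Y) = 0.2764 + 0.2764 - 0.5396 = 0.0133 dits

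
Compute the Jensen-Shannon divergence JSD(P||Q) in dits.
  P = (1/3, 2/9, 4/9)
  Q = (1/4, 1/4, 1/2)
0.0018 dits

Jensen-Shannon divergence is:
JSD(P||Q) = 0.5 × D_KL(P||M) + 0.5 × D_KL(Q||M)
where M = 0.5 × (P + Q) is the mixture distribution.

M = 0.5 × (1/3, 2/9, 4/9) + 0.5 × (1/4, 1/4, 1/2) = (7/24, 0.236111, 17/36)

D_KL(P||M) = 0.0018 dits
D_KL(Q||M) = 0.0019 dits

JSD(P||Q) = 0.5 × 0.0018 + 0.5 × 0.0019 = 0.0018 dits

Unlike KL divergence, JSD is symmetric and bounded: 0 ≤ JSD ≤ log(2).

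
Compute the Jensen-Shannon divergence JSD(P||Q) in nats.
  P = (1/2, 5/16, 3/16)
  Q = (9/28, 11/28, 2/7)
0.0172 nats

Jensen-Shannon divergence is:
JSD(P||Q) = 0.5 × D_KL(P||M) + 0.5 × D_KL(Q||M)
where M = 0.5 × (P + Q) is the mixture distribution.

M = 0.5 × (1/2, 5/16, 3/16) + 0.5 × (9/28, 11/28, 2/7) = (0.410714, 0.352679, 0.236607)

D_KL(P||M) = 0.0169 nats
D_KL(Q||M) = 0.0175 nats

JSD(P||Q) = 0.5 × 0.0169 + 0.5 × 0.0175 = 0.0172 nats

Unlike KL divergence, JSD is symmetric and bounded: 0 ≤ JSD ≤ log(2).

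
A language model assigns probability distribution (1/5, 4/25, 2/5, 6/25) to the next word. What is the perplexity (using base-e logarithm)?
3.7589

Perplexity is e^H (or exp(H) for natural log).

First, H = -Σ p log p = 1.3241 nats
Perplexity = e^1.3241 = 3.7589

Interpretation: The model's uncertainty is equivalent to choosing uniformly among 3.8 options.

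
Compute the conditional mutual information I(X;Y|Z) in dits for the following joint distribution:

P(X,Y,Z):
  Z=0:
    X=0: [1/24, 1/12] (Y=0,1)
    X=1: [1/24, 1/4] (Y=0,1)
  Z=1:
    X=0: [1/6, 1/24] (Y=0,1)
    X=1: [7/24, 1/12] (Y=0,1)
0.0041 dits

Conditional mutual information: I(X;Y|Z) = H(X|Z) + H(Y|Z) - H(X,Y|Z)

H(Z) = 0.2950
H(X,Z) = 0.5706 → H(X|Z) = 0.2757
H(Y,Z) = 0.5172 → H(Y|Z) = 0.2222
H(X,Y,Z) = 0.7887 → H(X,Y|Z) = 0.4937

I(X;Y|Z) = 0.2757 + 0.2222 - 0.4937 = 0.0041 dits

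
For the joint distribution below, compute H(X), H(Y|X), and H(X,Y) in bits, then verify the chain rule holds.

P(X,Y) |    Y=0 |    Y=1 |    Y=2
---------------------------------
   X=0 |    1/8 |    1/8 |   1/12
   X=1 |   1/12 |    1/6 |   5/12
H(X,Y) = 2.3046, H(X) = 0.9183, H(Y|X) = 1.3863 (all in bits)

Chain rule: H(X,Y) = H(X) + H(Y|X)

Left side — joint entropy directly:
H(X,Y) = -Σ p(x,y) log p(x,y) = 2.3046 bits

Right side — compute H(Y|X) from the conditional distributions:
P(X) = (1/3, 2/3), so H(X) = 0.9183 bits
H(Y|X) = Σ_x P(X=x) · H(Y|X=x):
  P(Y|X=0) = (3/8, 3/8, 1/4), H(Y|X=0) = 1.5613, weight P(X=0) = 1/3
  P(Y|X=1) = (1/8, 1/4, 5/8), H(Y|X=1) = 1.2988, weight P(X=1) = 2/3
H(Y|X) = 1.3863 bits

H(X) + H(Y|X) = 0.9183 + 1.3863 = 2.3046 bits

Both sides equal 2.3046 bits. ✓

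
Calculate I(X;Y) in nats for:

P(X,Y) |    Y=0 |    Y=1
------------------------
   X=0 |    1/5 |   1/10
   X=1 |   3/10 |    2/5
0.0242 nats

Mutual information: I(X;Y) = H(X) + H(Y) - H(X,Y)

Marginals:
P(X) = (3/10, 7/10), H(X) = 0.6109 nats
P(Y) = (1/2, 1/2), H(Y) = 0.6931 nats

Joint entropy: H(X,Y) = 1.2799 nats

I(X;Y) = 0.6109 + 0.6931 - 1.2799 = 0.0242 nats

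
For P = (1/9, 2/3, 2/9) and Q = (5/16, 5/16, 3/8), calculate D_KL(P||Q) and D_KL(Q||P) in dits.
D_KL(P||Q) = 0.1190, D_KL(Q||P) = 0.1227

KL divergence is not symmetric: D_KL(P||Q) ≠ D_KL(Q||P) in general.

D_KL(P||Q) = 0.1190 dits
D_KL(Q||P) = 0.1227 dits

No, they are not equal!

This asymmetry is why KL divergence is not a true distance metric.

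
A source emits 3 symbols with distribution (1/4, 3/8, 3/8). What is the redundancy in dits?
0.0071 dits

Redundancy measures how far a source is from maximum entropy:
R = H_max - H(X)

Maximum entropy for 3 symbols: H_max = log_10(3) = 0.4771 dits
Actual entropy: H(X) = 0.4700 dits
Redundancy: R = 0.4771 - 0.4700 = 0.0071 dits

This redundancy represents potential for compression: the source could be compressed by 0.0071 dits per symbol.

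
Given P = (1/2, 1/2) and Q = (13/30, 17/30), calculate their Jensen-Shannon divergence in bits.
0.0032 bits

Jensen-Shannon divergence is:
JSD(P||Q) = 0.5 × D_KL(P||M) + 0.5 × D_KL(Q||M)
where M = 0.5 × (P + Q) is the mixture distribution.

M = 0.5 × (1/2, 1/2) + 0.5 × (13/30, 17/30) = (7/15, 8/15)

D_KL(P||M) = 0.0032 bits
D_KL(Q||M) = 0.0032 bits

JSD(P||Q) = 0.5 × 0.0032 + 0.5 × 0.0032 = 0.0032 bits

Unlike KL divergence, JSD is symmetric and bounded: 0 ≤ JSD ≤ log(2).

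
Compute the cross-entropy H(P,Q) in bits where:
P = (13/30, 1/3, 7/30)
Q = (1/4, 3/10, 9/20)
1.7145 bits

Cross-entropy: H(P,Q) = -Σ p(x) log q(x)

Alternatively: H(P,Q) = H(P) + D_KL(P||Q)
H(P) = 1.5410 bits
D_KL(P||Q) = 0.1734 bits

H(P,Q) = 1.5410 + 0.1734 = 1.7145 bits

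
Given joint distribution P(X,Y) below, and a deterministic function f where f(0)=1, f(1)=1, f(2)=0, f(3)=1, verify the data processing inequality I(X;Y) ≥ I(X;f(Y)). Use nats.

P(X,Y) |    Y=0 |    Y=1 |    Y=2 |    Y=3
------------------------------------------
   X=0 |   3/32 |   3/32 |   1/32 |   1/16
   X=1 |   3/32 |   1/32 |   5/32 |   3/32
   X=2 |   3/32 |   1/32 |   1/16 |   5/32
I(X;Y) = 0.0874, I(X;f(Y)) = 0.0465, inequality holds: 0.0874 ≥ 0.0465

Data Processing Inequality: For any Markov chain X → Y → Z, we have I(X;Y) ≥ I(X;Z).

Here Z = f(Y) is a deterministic function of Y, forming X → Y → Z.

Original I(X;Y) = 0.0874 nats

After applying f:
P(X,Z) where Z=f(Y):
- P(X,Z=0) = P(X,Y=2)
- P(X,Z=1) = P(X,Y=0) + P(X,Y=1) + P(X,Y=3)

I(X;Z) = I(X;f(Y)) = 0.0465 nats

Verification: 0.0874 ≥ 0.0465 ✓

Information cannot be created by processing; the function f can only lose information about X.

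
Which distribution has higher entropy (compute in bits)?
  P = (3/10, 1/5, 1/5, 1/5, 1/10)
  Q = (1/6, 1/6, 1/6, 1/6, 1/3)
Q

Computing entropies in bits:
H(P) = 2.2464
H(Q) = 2.2516

Distribution Q has higher entropy.

Intuition: The distribution closer to uniform (more spread out) has higher entropy.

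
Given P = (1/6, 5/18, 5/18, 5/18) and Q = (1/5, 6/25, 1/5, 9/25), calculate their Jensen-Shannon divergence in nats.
0.0073 nats

Jensen-Shannon divergence is:
JSD(P||Q) = 0.5 × D_KL(P||M) + 0.5 × D_KL(Q||M)
where M = 0.5 × (P + Q) is the mixture distribution.

M = 0.5 × (1/6, 5/18, 5/18, 5/18) + 0.5 × (1/5, 6/25, 1/5, 9/25) = (0.183333, 0.258889, 0.238889, 0.318889)

D_KL(P||M) = 0.0072 nats
D_KL(Q||M) = 0.0073 nats

JSD(P||Q) = 0.5 × 0.0072 + 0.5 × 0.0073 = 0.0073 nats

Unlike KL divergence, JSD is symmetric and bounded: 0 ≤ JSD ≤ log(2).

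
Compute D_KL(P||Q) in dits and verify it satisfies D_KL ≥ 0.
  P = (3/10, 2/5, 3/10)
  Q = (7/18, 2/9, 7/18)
0.0345 dits

KL divergence satisfies the Gibbs inequality: D_KL(P||Q) ≥ 0 for all distributions P, Q.

D_KL(P||Q) = Σ p(x) log(p(x)/q(x))
Term by term:
  x=0: 3/10 × log_10[(3/10)/(7/18)] = -0.0338
  x=1: 2/5 × log_10[(2/5)/(2/9)] = 0.1021
  x=2: 3/10 × log_10[(3/10)/(7/18)] = -0.0338
D_KL(P||Q) = 0.0345 dits

D_KL(P||Q) = 0.0345 ≥ 0 ✓

This non-negativity is a fundamental property: relative entropy cannot be negative because it measures how different Q is from P.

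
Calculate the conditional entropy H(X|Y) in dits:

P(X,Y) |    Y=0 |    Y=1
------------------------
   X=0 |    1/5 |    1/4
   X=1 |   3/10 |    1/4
0.2967 dits

Using the chain rule: H(X|Y) = H(X,Y) - H(Y)

First, compute H(X,Y) = 0.5977 dits

Marginal P(Y) = (1/2, 1/2)
H(Y) = 0.3010 dits

H(X|Y) = H(X,Y) - H(Y) = 0.5977 - 0.3010 = 0.2967 dits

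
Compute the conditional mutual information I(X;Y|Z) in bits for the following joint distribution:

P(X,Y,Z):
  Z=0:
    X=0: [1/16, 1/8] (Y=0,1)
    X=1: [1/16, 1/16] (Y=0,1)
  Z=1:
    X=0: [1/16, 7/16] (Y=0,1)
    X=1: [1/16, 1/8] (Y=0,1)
0.0326 bits

Conditional mutual information: I(X;Y|Z) = H(X|Z) + H(Y|Z) - H(X,Y|Z)

H(Z) = 0.8960
H(X,Z) = 1.7806 → H(X|Z) = 0.8846
H(Y,Z) = 1.6697 → H(Y|Z) = 0.7737
H(X,Y,Z) = 2.5218 → H(X,Y|Z) = 1.6257

I(X;Y|Z) = 0.8846 + 0.7737 - 1.6257 = 0.0326 bits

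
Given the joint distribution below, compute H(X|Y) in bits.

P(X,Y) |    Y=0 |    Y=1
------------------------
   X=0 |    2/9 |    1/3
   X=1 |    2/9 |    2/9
0.9839 bits

Using the chain rule: H(X|Y) = H(X,Y) - H(Y)

First, compute H(X,Y) = 1.9749 bits

Marginal P(Y) = (4/9, 5/9)
H(Y) = 0.9911 bits

H(X|Y) = H(X,Y) - H(Y) = 1.9749 - 0.9911 = 0.9839 bits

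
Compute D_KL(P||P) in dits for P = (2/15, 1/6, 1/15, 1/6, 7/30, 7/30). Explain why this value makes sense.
0.0000 dits

KL divergence satisfies the Gibbs inequality: D_KL(P||Q) ≥ 0 for all distributions P, Q.

D_KL(P||Q) = Σ p(x) log(p(x)/q(x))
Each term is p(x) × log_10(p(x)/p(x)) = p(x) × log_10(1) = 0, so the sum is 0.
D_KL(P||Q) = 0.0000 dits

When P = Q, the KL divergence is exactly 0, as there is no 'divergence' between identical distributions.

This non-negativity is a fundamental property: relative entropy cannot be negative because it measures how different Q is from P.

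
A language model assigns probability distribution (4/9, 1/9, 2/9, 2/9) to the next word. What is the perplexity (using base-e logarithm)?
3.5717

Perplexity is e^H (or exp(H) for natural log).

First, H = -Σ p log p = 1.2730 nats
Perplexity = e^1.2730 = 3.5717

Interpretation: The model's uncertainty is equivalent to choosing uniformly among 3.6 options.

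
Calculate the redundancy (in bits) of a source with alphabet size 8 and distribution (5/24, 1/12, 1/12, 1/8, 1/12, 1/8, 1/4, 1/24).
0.1913 bits

Redundancy measures how far a source is from maximum entropy:
R = H_max - H(X)

Maximum entropy for 8 symbols: H_max = log_2(8) = 3.0000 bits
Actual entropy: H(X) = 2.8087 bits
Redundancy: R = 3.0000 - 2.8087 = 0.1913 bits

This redundancy represents potential for compression: the source could be compressed by 0.1913 bits per symbol.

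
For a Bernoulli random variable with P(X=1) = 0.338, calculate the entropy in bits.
0.9229 bits

The binary entropy function is:
H(p) = -p log(p) - (1-p) log(1-p)

H(0.338) = -0.338 × log_2(0.338) - 0.662 × log_2(0.662)
H(0.338) = 0.9229 bits

Note: Binary entropy is maximized at p=0.5 (H=1 bit) and minimized at p=0 or p=1 (H=0).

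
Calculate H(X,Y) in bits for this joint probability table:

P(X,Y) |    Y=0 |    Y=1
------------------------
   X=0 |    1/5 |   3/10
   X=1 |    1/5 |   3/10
1.9710 bits

Joint entropy is H(X,Y) = -Σ_{x,y} p(x,y) log p(x,y).

Summing over all non-zero entries:
H(X,Y) = -[1/5·log_2(1/5) + 3/10·log_2(3/10) + 1/5·log_2(1/5) + 3/10·log_2(3/10)]
H(X,Y) = 1.9710 bits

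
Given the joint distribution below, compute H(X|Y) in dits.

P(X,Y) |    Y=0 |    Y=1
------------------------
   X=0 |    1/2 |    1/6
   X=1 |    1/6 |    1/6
0.2632 dits

Using the chain rule: H(X|Y) = H(X,Y) - H(Y)

First, compute H(X,Y) = 0.5396 dits

Marginal P(Y) = (2/3, 1/3)
H(Y) = 0.2764 dits

H(X|Y) = H(X,Y) - H(Y) = 0.5396 - 0.2764 = 0.2632 dits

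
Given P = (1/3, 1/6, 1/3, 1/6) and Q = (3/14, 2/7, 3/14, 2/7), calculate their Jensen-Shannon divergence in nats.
0.0289 nats

Jensen-Shannon divergence is:
JSD(P||Q) = 0.5 × D_KL(P||M) + 0.5 × D_KL(Q||M)
where M = 0.5 × (P + Q) is the mixture distribution.

M = 0.5 × (1/3, 1/6, 1/3, 1/6) + 0.5 × (3/14, 2/7, 3/14, 2/7) = (0.27381, 0.22619, 0.27381, 0.22619)

D_KL(P||M) = 0.0293 nats
D_KL(Q||M) = 0.0284 nats

JSD(P||Q) = 0.5 × 0.0293 + 0.5 × 0.0284 = 0.0289 nats

Unlike KL divergence, JSD is symmetric and bounded: 0 ≤ JSD ≤ log(2).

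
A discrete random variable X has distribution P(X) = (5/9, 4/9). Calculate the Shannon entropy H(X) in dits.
0.2983 dits

Shannon entropy is H(X) = -Σ p(x) log p(x).

For P = (5/9, 4/9):
H = -5/9 × log_10(5/9) -4/9 × log_10(4/9)
H = 0.2983 dits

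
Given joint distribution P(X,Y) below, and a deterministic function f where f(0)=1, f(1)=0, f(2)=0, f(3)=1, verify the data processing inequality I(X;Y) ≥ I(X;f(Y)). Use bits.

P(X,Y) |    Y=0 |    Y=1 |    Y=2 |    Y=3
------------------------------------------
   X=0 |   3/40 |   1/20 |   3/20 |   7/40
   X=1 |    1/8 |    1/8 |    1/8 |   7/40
I(X;Y) = 0.0275, I(X;f(Y)) = 0.0001, inequality holds: 0.0275 ≥ 0.0001

Data Processing Inequality: For any Markov chain X → Y → Z, we have I(X;Y) ≥ I(X;Z).

Here Z = f(Y) is a deterministic function of Y, forming X → Y → Z.

Original I(X;Y) = 0.0275 bits

After applying f:
P(X,Z) where Z=f(Y):
- P(X,Z=0) = P(X,Y=1) + P(X,Y=2)
- P(X,Z=1) = P(X,Y=0) + P(X,Y=3)

I(X;Z) = I(X;f(Y)) = 0.0001 bits

Verification: 0.0275 ≥ 0.0001 ✓

Information cannot be created by processing; the function f can only lose information about X.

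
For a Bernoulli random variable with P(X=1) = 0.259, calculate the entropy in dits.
0.2484 dits

The binary entropy function is:
H(p) = -p log(p) - (1-p) log(1-p)

H(0.259) = -0.259 × log_10(0.259) - 0.741 × log_10(0.741)
H(0.259) = 0.2484 dits

Note: Binary entropy is maximized at p=0.5 (H=1 bit) and minimized at p=0 or p=1 (H=0).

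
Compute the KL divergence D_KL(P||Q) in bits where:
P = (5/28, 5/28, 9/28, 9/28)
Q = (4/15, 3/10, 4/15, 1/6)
0.1542 bits

KL divergence: D_KL(P||Q) = Σ p(x) log(p(x)/q(x))

Computing term by term:
  x=0: 5/28 × log_2[(5/28)/(4/15)] = 5/28 × -0.5785 = -0.1033
  x=1: 5/28 × log_2[(5/28)/(3/10)] = 5/28 × -0.7485 = -0.1337
  x=2: 9/28 × log_2[(9/28)/(4/15)] = 9/28 × 0.2695 = 0.0866
  x=3: 9/28 × log_2[(9/28)/(1/6)] = 9/28 × 0.9475 = 0.3046

D_KL(P||Q) = 0.1542 bits

Note: KL divergence is always non-negative and equals 0 iff P = Q.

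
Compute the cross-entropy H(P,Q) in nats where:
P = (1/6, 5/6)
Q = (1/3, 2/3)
0.5210 nats

Cross-entropy: H(P,Q) = -Σ p(x) log q(x)

Alternatively: H(P,Q) = H(P) + D_KL(P||Q)
H(P) = 0.4506 nats
D_KL(P||Q) = 0.0704 nats

H(P,Q) = 0.4506 + 0.0704 = 0.5210 nats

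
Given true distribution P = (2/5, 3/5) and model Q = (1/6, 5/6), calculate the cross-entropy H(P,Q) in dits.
0.3588 dits

Cross-entropy: H(P,Q) = -Σ p(x) log q(x)

Alternatively: H(P,Q) = H(P) + D_KL(P||Q)
H(P) = 0.2923 dits
D_KL(P||Q) = 0.0665 dits

H(P,Q) = 0.2923 + 0.0665 = 0.3588 dits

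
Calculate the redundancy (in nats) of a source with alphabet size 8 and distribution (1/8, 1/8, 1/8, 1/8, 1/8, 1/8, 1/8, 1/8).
0.0000 nats

Redundancy measures how far a source is from maximum entropy:
R = H_max - H(X)

Maximum entropy for 8 symbols: H_max = log_e(8) = 2.0794 nats
Actual entropy: H(X) = 2.0794 nats
Redundancy: R = 2.0794 - 2.0794 = 0.0000 nats

This redundancy represents potential for compression: the source could be compressed by 0.0000 nats per symbol.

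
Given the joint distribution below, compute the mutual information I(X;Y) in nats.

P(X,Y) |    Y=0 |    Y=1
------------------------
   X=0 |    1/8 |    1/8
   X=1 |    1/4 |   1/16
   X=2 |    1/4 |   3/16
0.0331 nats

Mutual information: I(X;Y) = H(X) + H(Y) - H(X,Y)

Marginals:
P(X) = (1/4, 5/16, 7/16), H(X) = 1.0717 nats
P(Y) = (5/8, 3/8), H(Y) = 0.6616 nats

Joint entropy: H(X,Y) = 1.7002 nats

I(X;Y) = 1.0717 + 0.6616 - 1.7002 = 0.0331 nats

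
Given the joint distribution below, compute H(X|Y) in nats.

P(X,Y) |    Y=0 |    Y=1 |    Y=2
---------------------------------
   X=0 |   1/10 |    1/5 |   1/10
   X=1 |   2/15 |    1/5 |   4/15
0.6515 nats

Using the chain rule: H(X|Y) = H(X,Y) - H(Y)

First, compute H(X,Y) = 1.7254 nats

Marginal P(Y) = (7/30, 2/5, 11/30)
H(Y) = 1.0740 nats

H(X|Y) = H(X,Y) - H(Y) = 1.7254 - 1.0740 = 0.6515 nats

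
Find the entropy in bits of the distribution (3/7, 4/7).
0.9852 bits

Shannon entropy is H(X) = -Σ p(x) log p(x).

For P = (3/7, 4/7):
H = -3/7 × log_2(3/7) -4/7 × log_2(4/7)
H = 0.9852 bits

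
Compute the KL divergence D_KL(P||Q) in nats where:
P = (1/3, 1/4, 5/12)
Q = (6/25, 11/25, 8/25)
0.0782 nats

KL divergence: D_KL(P||Q) = Σ p(x) log(p(x)/q(x))

Computing term by term:
  x=0: 1/3 × log_e[(1/3)/(6/25)] = 1/3 × 0.3285 = 0.1095
  x=1: 1/4 × log_e[(1/4)/(11/25)] = 1/4 × -0.5653 = -0.1413
  x=2: 5/12 × log_e[(5/12)/(8/25)] = 5/12 × 0.2640 = 0.1100

D_KL(P||Q) = 0.0782 nats

Note: KL divergence is always non-negative and equals 0 iff P = Q.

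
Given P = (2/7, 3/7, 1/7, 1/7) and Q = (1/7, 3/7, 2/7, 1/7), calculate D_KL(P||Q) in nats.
0.0990 nats

KL divergence: D_KL(P||Q) = Σ p(x) log(p(x)/q(x))

Computing term by term:
  x=0: 2/7 × log_e[(2/7)/(1/7)] = 2/7 × 0.6931 = 0.1980
  x=1: 3/7 × log_e[(3/7)/(3/7)] = 3/7 × 0.0000 = 0.0000
  x=2: 1/7 × log_e[(1/7)/(2/7)] = 1/7 × -0.6931 = -0.0990
  x=3: 1/7 × log_e[(1/7)/(1/7)] = 1/7 × 0.0000 = 0.0000

D_KL(P||Q) = 0.0990 nats

Note: KL divergence is always non-negative and equals 0 iff P = Q.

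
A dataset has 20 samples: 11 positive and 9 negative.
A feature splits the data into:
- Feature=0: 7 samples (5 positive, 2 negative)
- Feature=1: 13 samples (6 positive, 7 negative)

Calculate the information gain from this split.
0.0435 bits

Information Gain = H(Y) - H(Y|Feature)

Before split:
P(positive) = 11/20 = 0.5500
H(Y) = 0.9928 bits

After split:
Feature=0: H = 0.8631 bits (weight = 7/20)
Feature=1: H = 0.9957 bits (weight = 13/20)
H(Y|Feature) = (7/20)×0.8631 + (13/20)×0.9957 = 0.9493 bits

Information Gain = 0.9928 - 0.9493 = 0.0435 bits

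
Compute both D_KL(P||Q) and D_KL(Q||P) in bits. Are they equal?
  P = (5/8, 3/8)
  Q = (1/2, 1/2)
D_KL(P||Q) = 0.0456, D_KL(Q||P) = 0.0466

KL divergence is not symmetric: D_KL(P||Q) ≠ D_KL(Q||P) in general.

D_KL(P||Q) = 0.0456 bits
D_KL(Q||P) = 0.0466 bits

No, they are not equal!

This asymmetry is why KL divergence is not a true distance metric.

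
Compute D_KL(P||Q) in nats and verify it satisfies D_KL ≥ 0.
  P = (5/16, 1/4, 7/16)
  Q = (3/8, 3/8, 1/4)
0.0865 nats

KL divergence satisfies the Gibbs inequality: D_KL(P||Q) ≥ 0 for all distributions P, Q.

D_KL(P||Q) = Σ p(x) log(p(x)/q(x))
Term by term:
  x=0: 5/16 × log_e[(5/16)/(3/8)] = -0.0570
  x=1: 1/4 × log_e[(1/4)/(3/8)] = -0.1014
  x=2: 7/16 × log_e[(7/16)/(1/4)] = 0.2448
D_KL(P||Q) = 0.0865 nats

D_KL(P||Q) = 0.0865 ≥ 0 ✓

This non-negativity is a fundamental property: relative entropy cannot be negative because it measures how different Q is from P.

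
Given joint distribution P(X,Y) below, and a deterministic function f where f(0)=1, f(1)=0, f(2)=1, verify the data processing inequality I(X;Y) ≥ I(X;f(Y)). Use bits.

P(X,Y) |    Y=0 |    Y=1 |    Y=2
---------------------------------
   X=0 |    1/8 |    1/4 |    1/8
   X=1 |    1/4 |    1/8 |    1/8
I(X;Y) = 0.0613, I(X;f(Y)) = 0.0488, inequality holds: 0.0613 ≥ 0.0488

Data Processing Inequality: For any Markov chain X → Y → Z, we have I(X;Y) ≥ I(X;Z).

Here Z = f(Y) is a deterministic function of Y, forming X → Y → Z.

Original I(X;Y) = 0.0613 bits

After applying f:
P(X,Z) where Z=f(Y):
- P(X,Z=0) = P(X,Y=1)
- P(X,Z=1) = P(X,Y=0) + P(X,Y=2)

I(X;Z) = I(X;f(Y)) = 0.0488 bits

Verification: 0.0613 ≥ 0.0488 ✓

Information cannot be created by processing; the function f can only lose information about X.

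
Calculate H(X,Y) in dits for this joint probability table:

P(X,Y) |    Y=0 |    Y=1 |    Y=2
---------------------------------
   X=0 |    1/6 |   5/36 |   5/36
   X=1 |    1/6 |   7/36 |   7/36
0.7741 dits

Joint entropy is H(X,Y) = -Σ_{x,y} p(x,y) log p(x,y).

Summing over all non-zero entries:
H(X,Y) = -[1/6·log_10(1/6) + 5/36·log_10(5/36) + 5/36·log_10(5/36) + 1/6·log_10(1/6) + 7/36·log_10(7/36) + 7/36·log_10(7/36)]
H(X,Y) = 0.7741 dits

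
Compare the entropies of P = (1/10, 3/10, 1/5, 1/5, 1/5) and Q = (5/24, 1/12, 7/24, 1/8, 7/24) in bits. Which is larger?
P

Computing entropies in bits:
H(P) = 2.2464
H(Q) = 2.1822

Distribution P has higher entropy.

Intuition: The distribution closer to uniform (more spread out) has higher entropy.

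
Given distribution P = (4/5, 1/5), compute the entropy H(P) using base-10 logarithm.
0.2173 dits

Shannon entropy is H(X) = -Σ p(x) log p(x).

For P = (4/5, 1/5):
H = -4/5 × log_10(4/5) -1/5 × log_10(1/5)
H = 0.2173 dits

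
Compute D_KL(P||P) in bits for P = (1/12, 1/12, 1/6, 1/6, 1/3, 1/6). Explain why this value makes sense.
0.0000 bits

KL divergence satisfies the Gibbs inequality: D_KL(P||Q) ≥ 0 for all distributions P, Q.

D_KL(P||Q) = Σ p(x) log(p(x)/q(x))
Each term is p(x) × log_2(p(x)/p(x)) = p(x) × log_2(1) = 0, so the sum is 0.
D_KL(P||Q) = 0.0000 bits

When P = Q, the KL divergence is exactly 0, as there is no 'divergence' between identical distributions.

This non-negativity is a fundamental property: relative entropy cannot be negative because it measures how different Q is from P.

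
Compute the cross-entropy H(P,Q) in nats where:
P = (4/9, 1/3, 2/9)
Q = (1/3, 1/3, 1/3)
1.0986 nats

Cross-entropy: H(P,Q) = -Σ p(x) log q(x)

Alternatively: H(P,Q) = H(P) + D_KL(P||Q)
H(P) = 1.0609 nats
D_KL(P||Q) = 0.0378 nats

H(P,Q) = 1.0609 + 0.0378 = 1.0986 nats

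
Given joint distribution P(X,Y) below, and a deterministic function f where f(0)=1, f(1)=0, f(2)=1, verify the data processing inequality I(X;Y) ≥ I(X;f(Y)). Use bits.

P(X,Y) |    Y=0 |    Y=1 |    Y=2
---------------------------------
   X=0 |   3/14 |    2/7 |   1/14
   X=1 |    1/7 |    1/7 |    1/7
I(X;Y) = 0.0481, I(X;f(Y)) = 0.0202, inequality holds: 0.0481 ≥ 0.0202

Data Processing Inequality: For any Markov chain X → Y → Z, we have I(X;Y) ≥ I(X;Z).

Here Z = f(Y) is a deterministic function of Y, forming X → Y → Z.

Original I(X;Y) = 0.0481 bits

After applying f:
P(X,Z) where Z=f(Y):
- P(X,Z=0) = P(X,Y=1)
- P(X,Z=1) = P(X,Y=0) + P(X,Y=2)

I(X;Z) = I(X;f(Y)) = 0.0202 bits

Verification: 0.0481 ≥ 0.0202 ✓

Information cannot be created by processing; the function f can only lose information about X.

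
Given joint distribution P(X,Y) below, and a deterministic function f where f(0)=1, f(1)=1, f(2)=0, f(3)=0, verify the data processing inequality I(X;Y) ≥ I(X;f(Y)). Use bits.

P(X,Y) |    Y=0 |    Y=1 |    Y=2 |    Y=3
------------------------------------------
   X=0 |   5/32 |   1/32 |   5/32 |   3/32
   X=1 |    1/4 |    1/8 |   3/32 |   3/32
I(X;Y) = 0.0593, I(X;f(Y)) = 0.0411, inequality holds: 0.0593 ≥ 0.0411

Data Processing Inequality: For any Markov chain X → Y → Z, we have I(X;Y) ≥ I(X;Z).

Here Z = f(Y) is a deterministic function of Y, forming X → Y → Z.

Original I(X;Y) = 0.0593 bits

After applying f:
P(X,Z) where Z=f(Y):
- P(X,Z=0) = P(X,Y=2) + P(X,Y=3)
- P(X,Z=1) = P(X,Y=0) + P(X,Y=1)

I(X;Z) = I(X;f(Y)) = 0.0411 bits

Verification: 0.0593 ≥ 0.0411 ✓

Information cannot be created by processing; the function f can only lose information about X.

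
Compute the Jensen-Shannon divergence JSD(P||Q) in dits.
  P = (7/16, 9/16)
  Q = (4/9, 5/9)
0.0000 dits

Jensen-Shannon divergence is:
JSD(P||Q) = 0.5 × D_KL(P||M) + 0.5 × D_KL(Q||M)
where M = 0.5 × (P + Q) is the mixture distribution.

M = 0.5 × (7/16, 9/16) + 0.5 × (4/9, 5/9) = (0.440972, 0.559028)

D_KL(P||M) = 0.0000 dits
D_KL(Q||M) = 0.0000 dits

JSD(P||Q) = 0.5 × 0.0000 + 0.5 × 0.0000 = 0.0000 dits

Unlike KL divergence, JSD is symmetric and bounded: 0 ≤ JSD ≤ log(2).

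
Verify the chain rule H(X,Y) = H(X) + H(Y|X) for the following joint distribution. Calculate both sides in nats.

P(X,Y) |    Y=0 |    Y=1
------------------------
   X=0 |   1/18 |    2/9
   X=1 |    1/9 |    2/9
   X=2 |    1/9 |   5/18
H(X,Y) = 1.6731, H(X) = 1.0893, H(Y|X) = 0.5838 (all in nats)

Chain rule: H(X,Y) = H(X) + H(Y|X)

Left side — joint entropy directly:
H(X,Y) = -Σ p(x,y) log p(x,y) = 1.6731 nats

Right side — compute H(Y|X) from the conditional distributions:
P(X) = (5/18, 1/3, 7/18), so H(X) = 1.0893 nats
H(Y|X) = Σ_x P(X=x) · H(Y|X=x):
  P(Y|X=0) = (1/5, 4/5), H(Y|X=0) = 0.5004, weight P(X=0) = 5/18
  P(Y|X=1) = (1/3, 2/3), H(Y|X=1) = 0.6365, weight P(X=1) = 1/3
  P(Y|X=2) = (2/7, 5/7), H(Y|X=2) = 0.5983, weight P(X=2) = 7/18
H(Y|X) = 0.5838 nats

H(X) + H(Y|X) = 1.0893 + 0.5838 = 1.6731 nats

Both sides equal 1.6731 nats. ✓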